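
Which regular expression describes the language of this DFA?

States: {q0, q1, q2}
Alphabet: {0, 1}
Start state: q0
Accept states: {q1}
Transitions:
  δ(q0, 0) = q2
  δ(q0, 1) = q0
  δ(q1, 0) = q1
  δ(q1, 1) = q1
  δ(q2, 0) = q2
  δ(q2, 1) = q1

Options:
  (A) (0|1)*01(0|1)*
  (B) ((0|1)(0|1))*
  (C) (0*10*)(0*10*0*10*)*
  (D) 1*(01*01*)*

Check each option against the DFA on short strings; one disagreement eliminates an option:
  (A) (0|1)*01(0|1)*: agrees with the DFA on every string of length ≤ 6
  (B) ((0|1)(0|1))*: on ε the DFA stays in q0 and rejects (q0 ∉ Accept), but the regex matches it → eliminate
  (C) (0*10*)(0*10*0*10*)*: on '1' the DFA goes q0 → q0 and rejects (q0 ∉ Accept), but the regex matches it → eliminate
  (D) 1*(01*01*)*: on ε the DFA stays in q0 and rejects (q0 ∉ Accept), but the regex matches it → eliminate
Only (A) is consistent with the DFA.
(A) (0|1)*01(0|1)*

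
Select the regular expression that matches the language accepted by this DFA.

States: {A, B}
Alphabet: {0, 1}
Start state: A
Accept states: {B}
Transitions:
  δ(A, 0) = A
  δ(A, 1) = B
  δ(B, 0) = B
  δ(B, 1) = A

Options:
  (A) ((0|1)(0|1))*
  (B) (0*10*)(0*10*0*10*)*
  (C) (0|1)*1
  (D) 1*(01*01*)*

Check each option against the DFA on short strings; one disagreement eliminates an option:
  (A) ((0|1)(0|1))*: on ε the DFA stays in A and rejects (A ∉ Accept), but the regex matches it → eliminate
  (B) (0*10*)(0*10*0*10*)*: agrees with the DFA on every string of length ≤ 6
  (C) (0|1)*1: on '10' the DFA goes A → B → B and accepts (B ∈ Accept), but the regex does not match it → eliminate
  (D) 1*(01*01*)*: on ε the DFA stays in A and rejects (A ∉ Accept), but the regex matches it → eliminate
Only (B) is consistent with the DFA.
(B) (0*10*)(0*10*0*10*)*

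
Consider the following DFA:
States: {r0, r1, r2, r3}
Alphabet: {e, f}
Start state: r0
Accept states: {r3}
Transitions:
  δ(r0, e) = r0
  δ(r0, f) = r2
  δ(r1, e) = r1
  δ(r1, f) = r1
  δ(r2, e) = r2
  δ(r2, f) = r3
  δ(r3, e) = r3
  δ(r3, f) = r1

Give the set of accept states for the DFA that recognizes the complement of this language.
Complement accept states = All states \ Original accept states
= {r0, r1, r2, r3} \ {r3}
{r0, r1, r2}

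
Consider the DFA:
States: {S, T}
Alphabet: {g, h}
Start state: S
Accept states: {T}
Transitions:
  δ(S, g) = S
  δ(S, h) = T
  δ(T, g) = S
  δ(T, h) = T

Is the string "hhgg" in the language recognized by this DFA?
Processing string "hhgg":
  S --h--> T
  T --h--> T
  T --g--> S
  S --g--> S
Final state: S
Accept states: {T}
No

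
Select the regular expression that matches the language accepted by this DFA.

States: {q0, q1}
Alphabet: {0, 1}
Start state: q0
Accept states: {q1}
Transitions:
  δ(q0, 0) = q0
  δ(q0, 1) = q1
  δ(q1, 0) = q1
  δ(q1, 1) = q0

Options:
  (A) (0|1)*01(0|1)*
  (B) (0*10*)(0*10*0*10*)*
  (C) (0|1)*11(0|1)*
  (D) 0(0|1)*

Check each option against the DFA on short strings; one disagreement eliminates an option:
  (A) (0|1)*01(0|1)*: on '1' the DFA goes q0 → q1 and accepts (q1 ∈ Accept), but the regex does not match it → eliminate
  (B) (0*10*)(0*10*0*10*)*: agrees with the DFA on every string of length ≤ 6
  (C) (0|1)*11(0|1)*: on '1' the DFA goes q0 → q1 and accepts (q1 ∈ Accept), but the regex does not match it → eliminate
  (D) 0(0|1)*: on '0' the DFA goes q0 → q0 and rejects (q0 ∉ Accept), but the regex matches it → eliminate
Only (B) is consistent with the DFA.
(B) (0*10*)(0*10*0*10*)*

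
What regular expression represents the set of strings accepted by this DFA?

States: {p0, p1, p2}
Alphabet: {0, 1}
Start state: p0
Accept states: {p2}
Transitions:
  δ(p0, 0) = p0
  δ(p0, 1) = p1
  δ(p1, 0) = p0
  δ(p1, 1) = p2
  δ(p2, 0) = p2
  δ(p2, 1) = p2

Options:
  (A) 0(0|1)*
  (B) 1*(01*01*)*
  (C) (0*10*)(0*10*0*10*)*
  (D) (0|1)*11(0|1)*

Check each option against the DFA on short strings; one disagreement eliminates an option:
  (A) 0(0|1)*: on '0' the DFA goes p0 → p0 and rejects (p0 ∉ Accept), but the regex matches it → eliminate
  (B) 1*(01*01*)*: on ε the DFA stays in p0 and rejects (p0 ∉ Accept), but the regex matches it → eliminate
  (C) (0*10*)(0*10*0*10*)*: on '1' the DFA goes p0 → p1 and rejects (p1 ∉ Accept), but the regex matches it → eliminate
  (D) (0|1)*11(0|1)*: agrees with the DFA on every string of length ≤ 6
Only (D) is consistent with the DFA.
(D) (0|1)*11(0|1)*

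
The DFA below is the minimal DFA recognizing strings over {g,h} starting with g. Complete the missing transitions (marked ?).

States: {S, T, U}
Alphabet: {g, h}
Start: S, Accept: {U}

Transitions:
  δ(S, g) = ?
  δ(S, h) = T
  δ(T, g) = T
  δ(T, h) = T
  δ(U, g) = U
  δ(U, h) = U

From the language and accept set, identify what each state tracks — S: no input read; T: started with h (dead); U: started with g.
Each missing δ(q, a) is the state matching the new tracked value after reading a.
δ(S, g) = U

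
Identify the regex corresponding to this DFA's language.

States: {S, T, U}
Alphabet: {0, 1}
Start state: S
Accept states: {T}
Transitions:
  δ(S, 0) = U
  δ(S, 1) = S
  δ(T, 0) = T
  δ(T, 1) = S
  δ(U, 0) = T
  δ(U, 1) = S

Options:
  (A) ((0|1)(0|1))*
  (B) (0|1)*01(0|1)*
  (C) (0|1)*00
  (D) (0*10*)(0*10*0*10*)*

Check each option against the DFA on short strings; one disagreement eliminates an option:
  (A) ((0|1)(0|1))*: on ε the DFA stays in S and rejects (S ∉ Accept), but the regex matches it → eliminate
  (B) (0|1)*01(0|1)*: on '00' the DFA goes S → U → T and accepts (T ∈ Accept), but the regex does not match it → eliminate
  (C) (0|1)*00: agrees with the DFA on every string of length ≤ 6
  (D) (0*10*)(0*10*0*10*)*: on '1' the DFA goes S → S and rejects (S ∉ Accept), but the regex matches it → eliminate
Only (C) is consistent with the DFA.
(C) (0|1)*00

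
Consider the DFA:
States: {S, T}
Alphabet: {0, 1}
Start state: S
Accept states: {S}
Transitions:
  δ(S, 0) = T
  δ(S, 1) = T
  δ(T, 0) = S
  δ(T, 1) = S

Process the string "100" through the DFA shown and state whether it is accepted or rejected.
Processing string "100":
  S --1--> T
  T --0--> S
  S --0--> T
Final state: T
Accept states: {S}
No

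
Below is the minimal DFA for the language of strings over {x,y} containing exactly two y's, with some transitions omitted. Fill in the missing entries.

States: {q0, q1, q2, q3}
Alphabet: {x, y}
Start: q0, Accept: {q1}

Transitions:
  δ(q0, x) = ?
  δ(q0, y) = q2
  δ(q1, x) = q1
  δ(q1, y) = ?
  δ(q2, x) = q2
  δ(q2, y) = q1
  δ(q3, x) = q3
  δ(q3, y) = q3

From the language and accept set, identify what each state tracks — q0: zero y's; q1: two y's; q2: one y; q3: ≥ three y's (dead).
Each missing δ(q, a) is the state matching the new tracked value after reading a.
δ(q0, x) = q0; δ(q1, y) = q3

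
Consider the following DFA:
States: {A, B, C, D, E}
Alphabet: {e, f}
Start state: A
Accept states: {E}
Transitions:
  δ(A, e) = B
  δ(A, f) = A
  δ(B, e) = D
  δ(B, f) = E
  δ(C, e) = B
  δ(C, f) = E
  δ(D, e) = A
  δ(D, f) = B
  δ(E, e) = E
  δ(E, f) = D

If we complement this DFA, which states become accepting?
Complement accept states = All states \ Original accept states
= {A, B, C, D, E} \ {E}
{A, B, C, D}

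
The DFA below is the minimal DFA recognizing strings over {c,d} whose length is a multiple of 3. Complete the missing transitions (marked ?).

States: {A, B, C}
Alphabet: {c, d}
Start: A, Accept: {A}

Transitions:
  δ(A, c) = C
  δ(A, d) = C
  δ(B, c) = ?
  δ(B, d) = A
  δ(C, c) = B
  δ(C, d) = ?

From the language and accept set, identify what each state tracks — A: length ≡ 0 (mod 3); B: length ≡ 2 (mod 3); C: length ≡ 1 (mod 3).
Each missing δ(q, a) is the state matching the new tracked value after reading a.
δ(B, c) = A; δ(C, d) = B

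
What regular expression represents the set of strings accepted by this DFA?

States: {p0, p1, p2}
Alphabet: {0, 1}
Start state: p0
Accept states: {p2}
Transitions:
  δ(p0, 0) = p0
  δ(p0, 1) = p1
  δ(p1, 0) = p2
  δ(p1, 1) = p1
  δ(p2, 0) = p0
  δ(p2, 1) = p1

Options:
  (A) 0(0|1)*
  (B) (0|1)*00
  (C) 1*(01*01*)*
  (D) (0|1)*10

Check each option against the DFA on short strings; one disagreement eliminates an option:
  (A) 0(0|1)*: on '0' the DFA goes p0 → p0 and rejects (p0 ∉ Accept), but the regex matches it → eliminate
  (B) (0|1)*00: on '00' the DFA goes p0 → p0 → p0 and rejects (p0 ∉ Accept), but the regex matches it → eliminate
  (C) 1*(01*01*)*: on ε the DFA stays in p0 and rejects (p0 ∉ Accept), but the regex matches it → eliminate
  (D) (0|1)*10: agrees with the DFA on every string of length ≤ 6
Only (D) is consistent with the DFA.
(D) (0|1)*10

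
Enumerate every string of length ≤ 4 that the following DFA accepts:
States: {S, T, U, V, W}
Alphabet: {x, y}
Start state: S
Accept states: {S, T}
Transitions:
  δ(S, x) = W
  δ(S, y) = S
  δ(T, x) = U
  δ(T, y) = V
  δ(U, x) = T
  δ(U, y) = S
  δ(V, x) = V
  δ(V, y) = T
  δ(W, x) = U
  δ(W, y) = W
ε, y, yy, xxx, xxy, yyy, xxyy, xyxx, xyxy, yxxx, yxxy, yyyy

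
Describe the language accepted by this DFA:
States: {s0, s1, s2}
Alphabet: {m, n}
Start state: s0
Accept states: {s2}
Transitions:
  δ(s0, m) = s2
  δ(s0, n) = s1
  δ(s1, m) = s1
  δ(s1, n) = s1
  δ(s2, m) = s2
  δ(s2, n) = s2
Testing a few strings:
  'nn' → reject
  'mn' → accept
  'mnm' → accept
  'm' → accept
State roles: s0=no input read; s1=started with n (dead); s2=started with m
All strings over {m,n} starting with m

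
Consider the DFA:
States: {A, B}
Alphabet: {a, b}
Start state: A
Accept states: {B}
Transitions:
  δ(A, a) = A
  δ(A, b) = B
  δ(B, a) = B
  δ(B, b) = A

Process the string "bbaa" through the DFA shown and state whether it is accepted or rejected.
Processing string "bbaa":
  A --b--> B
  B --b--> A
  A --a--> A
  A --a--> A
Final state: A
Accept states: {B}
No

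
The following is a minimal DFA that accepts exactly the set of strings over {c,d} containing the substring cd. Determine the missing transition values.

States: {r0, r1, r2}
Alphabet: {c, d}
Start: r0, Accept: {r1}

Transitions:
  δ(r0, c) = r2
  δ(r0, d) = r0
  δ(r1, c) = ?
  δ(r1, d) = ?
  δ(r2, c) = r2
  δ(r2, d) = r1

From the language and accept set, identify what each state tracks — r0: no c seen yet; r1: substring cd seen; r2: seen a c, waiting for d.
Each missing δ(q, a) is the state matching the new tracked value after reading a.
δ(r1, c) = r1; δ(r1, d) = r1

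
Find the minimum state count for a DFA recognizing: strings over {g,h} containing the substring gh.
By Myhill–Nerode, count the distinguishable equivalence classes: 3 classes — one per longest suffix of the input that is a prefix of 'gh' (lengths 0 through 1), plus an absorbing 'already seen gh' class.
3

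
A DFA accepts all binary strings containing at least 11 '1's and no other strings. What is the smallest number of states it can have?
By Myhill–Nerode, count the distinguishable equivalence classes: 12 classes — having seen 0, 1, …, 10, or ≥11 copies of '1'; any two classes i < j (j ≤ 11) are distinguished by the string 1^(11−j), which takes class j to 11 copies (accepted) but leaves class i below 11 (rejected).
12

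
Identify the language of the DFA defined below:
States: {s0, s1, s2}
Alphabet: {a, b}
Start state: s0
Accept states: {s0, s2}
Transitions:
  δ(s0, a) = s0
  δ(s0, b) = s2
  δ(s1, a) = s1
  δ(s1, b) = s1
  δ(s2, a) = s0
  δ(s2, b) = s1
Testing a few strings:
  'bb' → reject
  'a' → accept
  'baa' → accept
  'ba' → accept
State roles: s0=last symbol not b (ok); s1=saw bb (dead); s2=last symbol b (ok)
All strings over {a,b} with no two consecutive b's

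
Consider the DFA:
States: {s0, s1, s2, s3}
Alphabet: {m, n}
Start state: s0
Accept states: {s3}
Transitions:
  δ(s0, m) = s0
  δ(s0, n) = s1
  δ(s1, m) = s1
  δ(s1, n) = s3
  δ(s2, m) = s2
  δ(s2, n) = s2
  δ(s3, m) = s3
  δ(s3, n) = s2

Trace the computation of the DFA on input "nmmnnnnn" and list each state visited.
read 'n': s0 → s1
  read 'm': s1 → s1
  read 'm': s1 → s1
  read 'n': s1 → s3
  read 'n': s3 → s2
  read 'n': s2 → s2
  read 'n': s2 → s2
  read 'n': s2 → s2
s0 -> s1 -> s1 -> s1 -> s3 -> s2 -> s2 -> s2 -> s2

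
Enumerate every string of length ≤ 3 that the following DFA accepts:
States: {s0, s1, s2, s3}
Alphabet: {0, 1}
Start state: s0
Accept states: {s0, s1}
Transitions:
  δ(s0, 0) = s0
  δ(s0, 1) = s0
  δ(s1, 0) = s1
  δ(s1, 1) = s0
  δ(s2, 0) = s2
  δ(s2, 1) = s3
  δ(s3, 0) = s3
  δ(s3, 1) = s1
ε, 0, 1, 00, 01, 10, 11, 000, 001, 010, 011, 100, 101, 110, 111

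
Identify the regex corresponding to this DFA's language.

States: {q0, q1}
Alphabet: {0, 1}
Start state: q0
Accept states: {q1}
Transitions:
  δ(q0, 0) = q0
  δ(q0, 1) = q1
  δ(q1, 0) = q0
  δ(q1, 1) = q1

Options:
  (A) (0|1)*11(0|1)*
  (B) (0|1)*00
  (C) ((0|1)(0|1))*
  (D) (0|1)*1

Check each option against the DFA on short strings; one disagreement eliminates an option:
  (A) (0|1)*11(0|1)*: on '1' the DFA goes q0 → q1 and accepts (q1 ∈ Accept), but the regex does not match it → eliminate
  (B) (0|1)*00: on '1' the DFA goes q0 → q1 and accepts (q1 ∈ Accept), but the regex does not match it → eliminate
  (C) ((0|1)(0|1))*: on ε the DFA stays in q0 and rejects (q0 ∉ Accept), but the regex matches it → eliminate
  (D) (0|1)*1: agrees with the DFA on every string of length ≤ 6
Only (D) is consistent with the DFA.
(D) (0|1)*1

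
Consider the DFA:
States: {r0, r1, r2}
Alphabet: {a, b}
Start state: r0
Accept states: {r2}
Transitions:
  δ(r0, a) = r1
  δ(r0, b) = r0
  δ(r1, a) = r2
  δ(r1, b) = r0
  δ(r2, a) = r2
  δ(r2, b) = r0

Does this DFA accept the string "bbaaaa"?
Processing string "bbaaaa":
  r0 --b--> r0
  r0 --b--> r0
  r0 --a--> r1
  r1 --a--> r2
  r2 --a--> r2
  r2 --a--> r2
Final state: r2
Accept states: {r2}
Yes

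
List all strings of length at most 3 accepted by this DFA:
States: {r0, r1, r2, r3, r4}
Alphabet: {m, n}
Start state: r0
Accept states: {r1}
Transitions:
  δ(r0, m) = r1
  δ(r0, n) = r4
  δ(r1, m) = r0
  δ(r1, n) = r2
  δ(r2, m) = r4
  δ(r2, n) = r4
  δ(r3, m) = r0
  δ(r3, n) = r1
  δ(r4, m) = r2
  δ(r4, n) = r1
m, nn, mmm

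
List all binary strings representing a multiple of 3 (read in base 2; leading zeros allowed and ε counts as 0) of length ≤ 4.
ε, 0, 00, 11, 000, 011, 110, 0000, 0011, 0110, 1001, 1100, 1111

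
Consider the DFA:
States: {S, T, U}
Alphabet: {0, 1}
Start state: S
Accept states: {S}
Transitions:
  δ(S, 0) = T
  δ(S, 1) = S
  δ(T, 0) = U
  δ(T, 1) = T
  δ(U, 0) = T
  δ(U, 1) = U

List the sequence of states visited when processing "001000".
read '0': S → T
  read '0': T → U
  read '1': U → U
  read '0': U → T
  read '0': T → U
  read '0': U → T
S -> T -> U -> U -> T -> U -> T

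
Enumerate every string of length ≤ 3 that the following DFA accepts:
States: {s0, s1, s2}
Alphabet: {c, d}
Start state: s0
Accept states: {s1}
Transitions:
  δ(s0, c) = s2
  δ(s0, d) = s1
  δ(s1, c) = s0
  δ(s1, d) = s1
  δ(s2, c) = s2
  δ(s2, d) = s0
d, dd, cdd, dcd, ddd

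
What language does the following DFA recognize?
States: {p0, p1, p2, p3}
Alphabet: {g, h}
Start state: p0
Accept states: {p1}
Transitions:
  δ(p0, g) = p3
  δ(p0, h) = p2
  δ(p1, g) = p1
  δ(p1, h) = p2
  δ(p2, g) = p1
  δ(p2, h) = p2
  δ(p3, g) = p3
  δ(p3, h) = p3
Testing a few strings:
  'hgh' → reject
  'hg' → accept
  'gh' → reject
  'ghgh' → reject
State roles: p0=no input read; p1=started with h, last symbol g; p2=started with h, last symbol h; p3=started with g (dead)
All strings over {g,h} that start with h and end with g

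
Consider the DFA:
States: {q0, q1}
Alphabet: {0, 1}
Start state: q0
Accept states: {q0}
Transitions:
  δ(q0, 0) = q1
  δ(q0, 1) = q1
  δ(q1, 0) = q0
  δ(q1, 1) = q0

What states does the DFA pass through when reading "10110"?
read '1': q0 → q1
  read '0': q1 → q0
  read '1': q0 → q1
  read '1': q1 → q0
  read '0': q0 → q1
q0 -> q1 -> q0 -> q1 -> q0 -> q1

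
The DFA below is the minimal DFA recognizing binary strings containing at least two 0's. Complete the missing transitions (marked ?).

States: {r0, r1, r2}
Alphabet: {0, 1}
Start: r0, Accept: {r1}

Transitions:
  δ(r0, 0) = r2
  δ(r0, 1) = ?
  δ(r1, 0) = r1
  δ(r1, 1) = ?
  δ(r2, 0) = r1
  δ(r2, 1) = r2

From the language and accept set, identify what each state tracks — r0: zero 0's seen; r1: ≥ two 0's seen; r2: one 0 seen.
Each missing δ(q, a) is the state matching the new tracked value after reading a.
δ(r0, 1) = r0; δ(r1, 1) = r1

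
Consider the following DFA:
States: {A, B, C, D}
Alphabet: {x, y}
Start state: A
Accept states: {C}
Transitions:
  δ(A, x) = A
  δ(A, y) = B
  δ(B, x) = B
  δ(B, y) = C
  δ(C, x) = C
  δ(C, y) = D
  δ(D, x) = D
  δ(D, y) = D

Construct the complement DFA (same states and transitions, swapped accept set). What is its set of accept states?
Complement accept states = All states \ Original accept states
= {A, B, C, D} \ {C}
{A, B, D}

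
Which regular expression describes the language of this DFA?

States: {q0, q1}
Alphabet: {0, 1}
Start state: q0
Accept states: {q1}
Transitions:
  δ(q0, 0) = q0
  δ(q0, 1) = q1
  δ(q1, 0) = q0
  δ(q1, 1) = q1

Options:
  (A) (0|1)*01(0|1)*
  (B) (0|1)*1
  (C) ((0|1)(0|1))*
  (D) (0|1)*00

Check each option against the DFA on short strings; one disagreement eliminates an option:
  (A) (0|1)*01(0|1)*: on '1' the DFA goes q0 → q1 and accepts (q1 ∈ Accept), but the regex does not match it → eliminate
  (B) (0|1)*1: agrees with the DFA on every string of length ≤ 6
  (C) ((0|1)(0|1))*: on ε the DFA stays in q0 and rejects (q0 ∉ Accept), but the regex matches it → eliminate
  (D) (0|1)*00: on '1' the DFA goes q0 → q1 and accepts (q1 ∈ Accept), but the regex does not match it → eliminate
Only (B) is consistent with the DFA.
(B) (0|1)*1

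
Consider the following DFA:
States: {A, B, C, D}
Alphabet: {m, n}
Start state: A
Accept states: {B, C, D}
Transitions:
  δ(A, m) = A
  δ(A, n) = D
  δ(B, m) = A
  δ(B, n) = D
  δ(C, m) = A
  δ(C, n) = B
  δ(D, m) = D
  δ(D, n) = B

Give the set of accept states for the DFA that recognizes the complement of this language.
Complement accept states = All states \ Original accept states
= {A, B, C, D} \ {B, C, D}
{A}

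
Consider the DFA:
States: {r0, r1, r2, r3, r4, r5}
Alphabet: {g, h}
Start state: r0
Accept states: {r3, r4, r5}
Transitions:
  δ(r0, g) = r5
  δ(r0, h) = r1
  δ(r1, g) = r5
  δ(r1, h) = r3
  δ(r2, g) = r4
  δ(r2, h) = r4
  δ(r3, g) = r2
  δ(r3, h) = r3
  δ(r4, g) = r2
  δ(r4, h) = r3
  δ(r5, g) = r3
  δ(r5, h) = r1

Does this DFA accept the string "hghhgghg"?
Processing string "hghhgghg":
  r0 --h--> r1
  r1 --g--> r5
  r5 --h--> r1
  r1 --h--> r3
  r3 --g--> r2
  r2 --g--> r4
  r4 --h--> r3
  r3 --g--> r2
Final state: r2
Accept states: {r3, r4, r5}
No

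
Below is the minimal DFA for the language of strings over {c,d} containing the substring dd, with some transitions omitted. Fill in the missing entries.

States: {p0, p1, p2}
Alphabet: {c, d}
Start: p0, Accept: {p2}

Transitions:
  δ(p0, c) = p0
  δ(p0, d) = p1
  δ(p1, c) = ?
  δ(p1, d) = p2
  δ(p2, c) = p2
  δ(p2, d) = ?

From the language and accept set, identify what each state tracks — p0: no progress toward dd; p1: one trailing d; p2: substring dd seen.
Each missing δ(q, a) is the state matching the new tracked value after reading a.
δ(p1, c) = p0; δ(p2, d) = p2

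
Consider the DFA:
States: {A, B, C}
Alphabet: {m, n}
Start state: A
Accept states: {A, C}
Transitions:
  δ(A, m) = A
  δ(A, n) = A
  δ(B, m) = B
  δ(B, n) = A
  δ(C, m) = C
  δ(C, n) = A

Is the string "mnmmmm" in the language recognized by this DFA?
Processing string "mnmmmm":
  A --m--> A
  A --n--> A
  A --m--> A
  A --m--> A
  A --m--> A
  A --m--> A
Final state: A
Accept states: {A, C}
Yes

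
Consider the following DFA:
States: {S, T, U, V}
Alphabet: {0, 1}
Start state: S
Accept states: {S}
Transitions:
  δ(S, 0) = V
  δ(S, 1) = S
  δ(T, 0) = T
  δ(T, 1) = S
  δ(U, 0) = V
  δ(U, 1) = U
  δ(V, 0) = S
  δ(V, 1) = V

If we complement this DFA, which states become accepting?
Complement accept states = All states \ Original accept states
= {S, T, U, V} \ {S}
{T, U, V}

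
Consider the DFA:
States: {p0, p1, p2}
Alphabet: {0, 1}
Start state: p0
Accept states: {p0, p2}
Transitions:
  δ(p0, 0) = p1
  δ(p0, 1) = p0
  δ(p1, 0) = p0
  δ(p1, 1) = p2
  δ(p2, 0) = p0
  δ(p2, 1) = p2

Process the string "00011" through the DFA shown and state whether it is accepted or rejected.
Processing string "00011":
  p0 --0--> p1
  p1 --0--> p0
  p0 --0--> p1
  p1 --1--> p2
  p2 --1--> p2
Final state: p2
Accept states: {p0, p2}
Yes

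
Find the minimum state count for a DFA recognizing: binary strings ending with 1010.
By Myhill–Nerode, count the distinguishable equivalence classes: 5 classes — one per longest suffix of the input that is a prefix of '1010' (lengths 0 through 4); only the length-4 class is accepting.
5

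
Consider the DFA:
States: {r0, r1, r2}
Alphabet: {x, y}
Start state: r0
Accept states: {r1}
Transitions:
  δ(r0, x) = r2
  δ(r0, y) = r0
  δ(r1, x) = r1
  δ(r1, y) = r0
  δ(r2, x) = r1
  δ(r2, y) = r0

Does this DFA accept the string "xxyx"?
Processing string "xxyx":
  r0 --x--> r2
  r2 --x--> r1
  r1 --y--> r0
  r0 --x--> r2
Final state: r2
Accept states: {r1}
No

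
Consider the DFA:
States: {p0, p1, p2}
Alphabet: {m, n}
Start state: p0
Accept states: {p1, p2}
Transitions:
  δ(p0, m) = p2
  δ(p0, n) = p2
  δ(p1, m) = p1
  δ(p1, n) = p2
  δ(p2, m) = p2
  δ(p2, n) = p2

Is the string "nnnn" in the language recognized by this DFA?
Processing string "nnnn":
  p0 --n--> p2
  p2 --n--> p2
  p2 --n--> p2
  p2 --n--> p2
Final state: p2
Accept states: {p1, p2}
Yes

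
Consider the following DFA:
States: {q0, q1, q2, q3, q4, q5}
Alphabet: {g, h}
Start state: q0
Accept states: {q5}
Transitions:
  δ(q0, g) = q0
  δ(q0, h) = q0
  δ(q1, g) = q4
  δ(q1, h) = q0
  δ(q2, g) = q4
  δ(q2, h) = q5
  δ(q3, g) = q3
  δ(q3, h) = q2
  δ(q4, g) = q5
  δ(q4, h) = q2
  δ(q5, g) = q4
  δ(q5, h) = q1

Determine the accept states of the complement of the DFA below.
Complement accept states = All states \ Original accept states
= {q0, q1, q2, q3, q4, q5} \ {q5}
{q0, q1, q2, q3, q4}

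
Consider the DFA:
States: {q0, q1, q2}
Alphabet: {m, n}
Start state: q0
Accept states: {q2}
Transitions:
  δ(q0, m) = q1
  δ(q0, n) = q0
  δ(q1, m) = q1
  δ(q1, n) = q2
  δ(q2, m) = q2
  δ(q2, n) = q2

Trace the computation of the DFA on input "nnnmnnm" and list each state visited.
read 'n': q0 → q0
  read 'n': q0 → q0
  read 'n': q0 → q0
  read 'm': q0 → q1
  read 'n': q1 → q2
  read 'n': q2 → q2
  read 'm': q2 → q2
q0 -> q0 -> q0 -> q0 -> q1 -> q2 -> q2 -> q2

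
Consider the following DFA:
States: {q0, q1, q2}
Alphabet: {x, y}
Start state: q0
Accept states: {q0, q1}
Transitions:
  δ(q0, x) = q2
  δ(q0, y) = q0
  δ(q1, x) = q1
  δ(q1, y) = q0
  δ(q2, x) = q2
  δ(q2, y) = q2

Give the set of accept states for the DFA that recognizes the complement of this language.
Complement accept states = All states \ Original accept states
= {q0, q1, q2} \ {q0, q1}
{q2}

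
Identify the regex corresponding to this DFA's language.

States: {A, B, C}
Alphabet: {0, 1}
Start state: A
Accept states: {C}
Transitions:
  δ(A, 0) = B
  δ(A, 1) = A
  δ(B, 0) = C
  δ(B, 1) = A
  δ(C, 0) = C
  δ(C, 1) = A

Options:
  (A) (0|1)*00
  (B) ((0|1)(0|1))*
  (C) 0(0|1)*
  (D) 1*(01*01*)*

Check each option against the DFA on short strings; one disagreement eliminates an option:
  (A) (0|1)*00: agrees with the DFA on every string of length ≤ 6
  (B) ((0|1)(0|1))*: on ε the DFA stays in A and rejects (A ∉ Accept), but the regex matches it → eliminate
  (C) 0(0|1)*: on '0' the DFA goes A → B and rejects (B ∉ Accept), but the regex matches it → eliminate
  (D) 1*(01*01*)*: on ε the DFA stays in A and rejects (A ∉ Accept), but the regex matches it → eliminate
Only (A) is consistent with the DFA.
(A) (0|1)*00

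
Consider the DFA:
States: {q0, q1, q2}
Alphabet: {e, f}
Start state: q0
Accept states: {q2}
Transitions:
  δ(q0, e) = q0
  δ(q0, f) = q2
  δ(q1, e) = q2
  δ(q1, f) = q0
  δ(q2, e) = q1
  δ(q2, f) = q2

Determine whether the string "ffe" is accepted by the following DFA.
Processing string "ffe":
  q0 --f--> q2
  q2 --f--> q2
  q2 --e--> q1
Final state: q1
Accept states: {q2}
No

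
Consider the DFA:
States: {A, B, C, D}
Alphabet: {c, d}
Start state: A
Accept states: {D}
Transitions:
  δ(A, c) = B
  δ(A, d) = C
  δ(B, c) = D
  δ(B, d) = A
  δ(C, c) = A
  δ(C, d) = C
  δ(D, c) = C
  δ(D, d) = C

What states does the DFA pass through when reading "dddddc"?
read 'd': A → C
  read 'd': C → C
  read 'd': C → C
  read 'd': C → C
  read 'd': C → C
  read 'c': C → A
A -> C -> C -> C -> C -> C -> A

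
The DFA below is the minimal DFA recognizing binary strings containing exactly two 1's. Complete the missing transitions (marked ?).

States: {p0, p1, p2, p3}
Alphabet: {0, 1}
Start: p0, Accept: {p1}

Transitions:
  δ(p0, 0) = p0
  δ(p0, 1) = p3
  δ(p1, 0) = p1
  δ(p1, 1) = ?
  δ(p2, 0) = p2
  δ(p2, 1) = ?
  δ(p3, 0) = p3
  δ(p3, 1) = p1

From the language and accept set, identify what each state tracks — p0: zero 1's; p1: two 1's; p2: ≥ three 1's (dead); p3: one 1.
Each missing δ(q, a) is the state matching the new tracked value after reading a.
δ(p1, 1) = p2; δ(p2, 1) = p2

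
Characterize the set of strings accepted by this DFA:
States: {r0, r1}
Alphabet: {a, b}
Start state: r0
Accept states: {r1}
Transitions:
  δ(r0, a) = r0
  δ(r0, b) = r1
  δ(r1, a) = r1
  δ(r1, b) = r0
Testing a few strings:
  'aba' → accept
  'bbb' → accept
  'aa' → reject
  'aab' → accept
State roles: r0=even number of b's so far; r1=odd number of b's so far
All strings over {a,b} with an odd number of b's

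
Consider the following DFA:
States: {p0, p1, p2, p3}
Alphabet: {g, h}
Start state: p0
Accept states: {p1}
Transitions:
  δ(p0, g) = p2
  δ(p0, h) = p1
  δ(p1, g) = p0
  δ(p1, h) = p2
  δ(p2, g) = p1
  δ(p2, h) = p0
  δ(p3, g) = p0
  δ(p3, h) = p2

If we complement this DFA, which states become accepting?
Complement accept states = All states \ Original accept states
= {p0, p1, p2, p3} \ {p1}
{p0, p2, p3}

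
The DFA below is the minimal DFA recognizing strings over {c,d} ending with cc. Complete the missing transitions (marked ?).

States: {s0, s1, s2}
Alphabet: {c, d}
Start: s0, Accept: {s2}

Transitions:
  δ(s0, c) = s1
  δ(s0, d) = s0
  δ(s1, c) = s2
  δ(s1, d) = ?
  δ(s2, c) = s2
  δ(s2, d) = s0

From the language and accept set, identify what each state tracks — s0: last symbol not c; s1: one trailing c; s2: two trailing c's.
Each missing δ(q, a) is the state matching the new tracked value after reading a.
δ(s1, d) = s0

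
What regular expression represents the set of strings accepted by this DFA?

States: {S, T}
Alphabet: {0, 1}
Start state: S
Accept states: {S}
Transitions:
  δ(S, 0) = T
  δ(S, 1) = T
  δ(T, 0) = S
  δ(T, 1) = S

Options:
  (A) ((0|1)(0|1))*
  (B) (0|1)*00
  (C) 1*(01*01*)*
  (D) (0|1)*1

Check each option against the DFA on short strings; one disagreement eliminates an option:
  (A) ((0|1)(0|1))*: agrees with the DFA on every string of length ≤ 6
  (B) (0|1)*00: on ε the DFA stays in S and accepts (S ∈ Accept), but the regex does not match it → eliminate
  (C) 1*(01*01*)*: on '1' the DFA goes S → T and rejects (T ∉ Accept), but the regex matches it → eliminate
  (D) (0|1)*1: on ε the DFA stays in S and accepts (S ∈ Accept), but the regex does not match it → eliminate
Only (A) is consistent with the DFA.
(A) ((0|1)(0|1))*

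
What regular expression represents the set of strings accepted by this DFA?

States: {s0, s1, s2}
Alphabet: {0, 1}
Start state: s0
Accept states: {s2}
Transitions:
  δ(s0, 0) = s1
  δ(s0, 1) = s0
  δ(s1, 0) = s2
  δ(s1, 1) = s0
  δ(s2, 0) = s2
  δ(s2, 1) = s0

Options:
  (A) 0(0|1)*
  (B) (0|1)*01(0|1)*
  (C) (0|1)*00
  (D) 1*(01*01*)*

Check each option against the DFA on short strings; one disagreement eliminates an option:
  (A) 0(0|1)*: on '0' the DFA goes s0 → s1 and rejects (s1 ∉ Accept), but the regex matches it → eliminate
  (B) (0|1)*01(0|1)*: on '00' the DFA goes s0 → s1 → s2 and accepts (s2 ∈ Accept), but the regex does not match it → eliminate
  (C) (0|1)*00: agrees with the DFA on every string of length ≤ 6
  (D) 1*(01*01*)*: on ε the DFA stays in s0 and rejects (s0 ∉ Accept), but the regex matches it → eliminate
Only (C) is consistent with the DFA.
(C) (0|1)*00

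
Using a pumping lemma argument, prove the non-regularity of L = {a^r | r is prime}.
Assume L is regular with pumping length p. Idea: pumping by a suitable count produces a composite length.
Let q be a prime with q ≥ p and choose s = a^q ∈ L. By the pumping lemma, s = xyz with |xy| ≤ p, |y| = k ≥ 1. Take i = q+1: |xy^(q+1)z| = q + q·k = q(1+k). Since q ≥ 2 and 1+k ≥ 2, q(1+k) is composite, so xy^(q+1)z ∉ L.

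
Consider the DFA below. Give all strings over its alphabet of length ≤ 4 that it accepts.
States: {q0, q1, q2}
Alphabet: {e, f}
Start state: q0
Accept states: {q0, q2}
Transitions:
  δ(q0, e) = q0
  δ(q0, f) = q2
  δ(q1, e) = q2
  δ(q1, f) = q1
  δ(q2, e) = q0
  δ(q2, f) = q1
ε, e, f, ee, ef, fe, eee, eef, efe, fee, fef, ffe, eeee, eeef, eefe, efee, efef, effe, feee, feef, fefe, ffee, fffe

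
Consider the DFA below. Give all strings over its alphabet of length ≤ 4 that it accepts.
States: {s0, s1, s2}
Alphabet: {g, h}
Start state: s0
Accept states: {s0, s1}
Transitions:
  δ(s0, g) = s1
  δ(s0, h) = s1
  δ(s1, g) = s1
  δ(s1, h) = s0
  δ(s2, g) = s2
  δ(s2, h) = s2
ε, g, h, gg, gh, hg, hh, ggg, ggh, ghg, ghh, hgg, hgh, hhg, hhh, gggg, gggh, gghg, gghh, ghgg, ghgh, ghhg, ghhh, hggg, hggh, hghg, hghh, hhgg, hhgh, hhhg, hhhh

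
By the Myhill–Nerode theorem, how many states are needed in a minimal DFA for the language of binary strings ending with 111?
By Myhill–Nerode, count the distinguishable equivalence classes: 4 classes — one per longest suffix of the input that is a prefix of '111' (lengths 0 through 3); only the length-3 class is accepting.
4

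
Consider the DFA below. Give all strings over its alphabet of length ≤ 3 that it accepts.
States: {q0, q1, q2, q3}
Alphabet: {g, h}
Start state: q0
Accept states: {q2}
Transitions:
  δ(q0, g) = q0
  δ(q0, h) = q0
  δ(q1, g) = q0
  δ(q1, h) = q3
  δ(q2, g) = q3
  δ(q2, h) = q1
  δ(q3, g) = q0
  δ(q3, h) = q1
None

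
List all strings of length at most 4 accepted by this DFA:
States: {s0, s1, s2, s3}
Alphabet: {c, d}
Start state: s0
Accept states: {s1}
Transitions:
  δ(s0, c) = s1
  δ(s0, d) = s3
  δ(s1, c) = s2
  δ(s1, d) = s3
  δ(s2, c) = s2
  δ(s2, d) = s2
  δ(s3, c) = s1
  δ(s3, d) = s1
c, dc, dd, cdc, cdd, dcdc, dcdd, dddc, dddd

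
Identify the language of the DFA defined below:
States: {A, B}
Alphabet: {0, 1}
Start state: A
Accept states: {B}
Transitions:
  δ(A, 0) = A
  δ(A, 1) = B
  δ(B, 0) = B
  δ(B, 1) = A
Testing a few strings:
  '110' → reject
  '1' → accept
  '00' → reject
  '111' → accept
State roles: A=even number of 1's so far; B=odd number of 1's so far
All binary strings with an odd number of 1's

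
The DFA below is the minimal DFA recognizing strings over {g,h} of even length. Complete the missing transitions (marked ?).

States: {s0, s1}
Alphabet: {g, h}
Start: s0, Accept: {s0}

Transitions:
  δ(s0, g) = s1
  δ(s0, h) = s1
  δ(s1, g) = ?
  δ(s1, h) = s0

From the language and accept set, identify what each state tracks — s0: even length so far; s1: odd length so far.
Each missing δ(q, a) is the state matching the new tracked value after reading a.
δ(s1, g) = s0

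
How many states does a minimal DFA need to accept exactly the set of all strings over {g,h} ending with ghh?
By Myhill–Nerode, count the distinguishable equivalence classes: 4 classes — one per longest suffix of the input that is a prefix of 'ghh' (lengths 0 through 3); only the length-3 class is accepting.
4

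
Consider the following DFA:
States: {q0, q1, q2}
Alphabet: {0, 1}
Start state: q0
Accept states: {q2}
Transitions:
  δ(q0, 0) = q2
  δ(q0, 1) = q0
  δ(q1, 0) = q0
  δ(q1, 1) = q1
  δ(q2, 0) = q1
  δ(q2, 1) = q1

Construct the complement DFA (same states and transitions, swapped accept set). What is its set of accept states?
Complement accept states = All states \ Original accept states
= {q0, q1, q2} \ {q2}
{q0, q1}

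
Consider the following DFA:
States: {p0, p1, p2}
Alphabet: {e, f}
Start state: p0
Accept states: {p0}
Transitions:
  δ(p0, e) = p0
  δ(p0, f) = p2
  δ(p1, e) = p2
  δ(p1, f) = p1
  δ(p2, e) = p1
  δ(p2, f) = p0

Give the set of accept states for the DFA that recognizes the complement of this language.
Complement accept states = All states \ Original accept states
= {p0, p1, p2} \ {p0}
{p1, p2}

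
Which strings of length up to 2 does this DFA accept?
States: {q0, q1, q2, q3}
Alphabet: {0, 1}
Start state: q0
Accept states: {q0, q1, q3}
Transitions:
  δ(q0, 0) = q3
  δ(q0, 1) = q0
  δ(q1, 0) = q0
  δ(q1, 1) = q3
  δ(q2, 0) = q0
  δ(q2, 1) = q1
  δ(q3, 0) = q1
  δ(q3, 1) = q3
ε, 0, 1, 00, 01, 10, 11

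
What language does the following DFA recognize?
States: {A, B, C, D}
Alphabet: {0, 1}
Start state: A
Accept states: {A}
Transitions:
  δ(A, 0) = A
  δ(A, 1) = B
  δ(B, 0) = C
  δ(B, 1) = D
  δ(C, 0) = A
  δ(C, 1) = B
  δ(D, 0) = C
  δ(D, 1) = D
Testing a few strings:
  '100' → accept
  '1' → reject
  '0' → accept
  '00' → accept
State roles: A=value ≡ 0 (mod 4); B=value ≡ 1 (mod 4); C=value ≡ 2 (mod 4); D=value ≡ 3 (mod 4)
All binary strings representing a multiple of 4 (read in base 2; leading zeros allowed and ε counts as 0)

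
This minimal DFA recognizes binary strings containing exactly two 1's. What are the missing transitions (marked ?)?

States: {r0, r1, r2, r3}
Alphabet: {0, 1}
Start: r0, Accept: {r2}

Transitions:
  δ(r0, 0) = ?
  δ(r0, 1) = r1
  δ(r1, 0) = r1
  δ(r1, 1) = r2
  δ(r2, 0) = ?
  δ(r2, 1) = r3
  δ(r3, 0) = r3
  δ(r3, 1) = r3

From the language and accept set, identify what each state tracks — r0: zero 1's; r1: one 1; r2: two 1's; r3: ≥ three 1's (dead).
Each missing δ(q, a) is the state matching the new tracked value after reading a.
δ(r0, 0) = r0; δ(r2, 0) = r2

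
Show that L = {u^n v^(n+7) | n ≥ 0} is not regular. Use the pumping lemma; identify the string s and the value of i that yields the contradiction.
Assume L is regular with pumping length p. Idea: pumping the u-block breaks the fixed offset of 7.
Choose s = u^p v^(p+7) ∈ L. By the pumping lemma, s = xyz with |xy| ≤ p, |y| > 0, so y = u^k with k ≥ 1. Then xy²z = u^(p+k) v^(p+7). For this to be in L we would need p+7 = (p+k)+7, i.e. k = 0, contradicting k ≥ 1. So xy²z ∉ L.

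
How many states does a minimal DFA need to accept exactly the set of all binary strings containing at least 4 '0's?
By Myhill–Nerode, count the distinguishable equivalence classes: 5 classes — having seen 0, 1, …, 3, or ≥4 copies of '0'; any two classes i < j (j ≤ 4) are distinguished by the string 0^(4−j), which takes class j to 4 copies (accepted) but leaves class i below 4 (rejected).
5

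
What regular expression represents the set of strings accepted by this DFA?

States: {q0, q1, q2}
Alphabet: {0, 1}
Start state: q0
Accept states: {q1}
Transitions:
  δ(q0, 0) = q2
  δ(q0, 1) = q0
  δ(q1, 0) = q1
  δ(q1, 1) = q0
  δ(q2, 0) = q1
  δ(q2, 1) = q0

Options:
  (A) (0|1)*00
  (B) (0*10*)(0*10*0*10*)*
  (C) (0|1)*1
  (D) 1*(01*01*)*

Check each option against the DFA on short strings; one disagreement eliminates an option:
  (A) (0|1)*00: agrees with the DFA on every string of length ≤ 6
  (B) (0*10*)(0*10*0*10*)*: on '1' the DFA goes q0 → q0 and rejects (q0 ∉ Accept), but the regex matches it → eliminate
  (C) (0|1)*1: on '1' the DFA goes q0 → q0 and rejects (q0 ∉ Accept), but the regex matches it → eliminate
  (D) 1*(01*01*)*: on ε the DFA stays in q0 and rejects (q0 ∉ Accept), but the regex matches it → eliminate
Only (A) is consistent with the DFA.
(A) (0|1)*00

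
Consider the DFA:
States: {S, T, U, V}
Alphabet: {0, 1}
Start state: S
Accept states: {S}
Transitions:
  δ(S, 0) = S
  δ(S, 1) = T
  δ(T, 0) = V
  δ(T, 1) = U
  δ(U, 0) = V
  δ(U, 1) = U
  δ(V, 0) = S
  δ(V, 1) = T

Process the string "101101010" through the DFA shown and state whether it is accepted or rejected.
Processing string "101101010":
  S --1--> T
  T --0--> V
  V --1--> T
  T --1--> U
  U --0--> V
  V --1--> T
  T --0--> V
  V --1--> T
  T --0--> V
Final state: V
Accept states: {S}
No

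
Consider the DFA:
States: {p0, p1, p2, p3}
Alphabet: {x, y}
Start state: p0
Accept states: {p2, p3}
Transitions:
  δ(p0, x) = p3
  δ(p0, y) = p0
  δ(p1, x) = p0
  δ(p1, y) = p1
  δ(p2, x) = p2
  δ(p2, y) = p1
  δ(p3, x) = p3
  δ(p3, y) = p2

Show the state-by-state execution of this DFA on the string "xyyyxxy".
read 'x': p0 → p3
  read 'y': p3 → p2
  read 'y': p2 → p1
  read 'y': p1 → p1
  read 'x': p1 → p0
  read 'x': p0 → p3
  read 'y': p3 → p2
p0 -> p3 -> p2 -> p1 -> p1 -> p0 -> p3 -> p2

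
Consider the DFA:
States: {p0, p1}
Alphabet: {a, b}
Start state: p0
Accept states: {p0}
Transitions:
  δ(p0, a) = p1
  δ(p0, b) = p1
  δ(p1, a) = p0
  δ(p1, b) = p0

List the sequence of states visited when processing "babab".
read 'b': p0 → p1
  read 'a': p1 → p0
  read 'b': p0 → p1
  read 'a': p1 → p0
  read 'b': p0 → p1
p0 -> p1 -> p0 -> p1 -> p0 -> p1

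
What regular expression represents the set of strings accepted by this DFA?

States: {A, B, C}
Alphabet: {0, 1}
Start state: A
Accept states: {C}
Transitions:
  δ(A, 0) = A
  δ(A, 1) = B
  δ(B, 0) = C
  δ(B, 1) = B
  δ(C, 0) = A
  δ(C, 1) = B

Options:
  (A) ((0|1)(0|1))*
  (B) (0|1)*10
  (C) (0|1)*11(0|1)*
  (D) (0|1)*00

Check each option against the DFA on short strings; one disagreement eliminates an option:
  (A) ((0|1)(0|1))*: on ε the DFA stays in A and rejects (A ∉ Accept), but the regex matches it → eliminate
  (B) (0|1)*10: agrees with the DFA on every string of length ≤ 6
  (C) (0|1)*11(0|1)*: on '10' the DFA goes A → B → C and accepts (C ∈ Accept), but the regex does not match it → eliminate
  (D) (0|1)*00: on '00' the DFA goes A → A → A and rejects (A ∉ Accept), but the regex matches it → eliminate
Only (B) is consistent with the DFA.
(B) (0|1)*10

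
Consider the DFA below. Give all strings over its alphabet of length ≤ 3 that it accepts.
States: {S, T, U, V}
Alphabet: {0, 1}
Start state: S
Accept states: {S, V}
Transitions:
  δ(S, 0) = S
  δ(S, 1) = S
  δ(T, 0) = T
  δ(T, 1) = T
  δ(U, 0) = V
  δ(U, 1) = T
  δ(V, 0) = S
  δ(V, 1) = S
ε, 0, 1, 00, 01, 10, 11, 000, 001, 010, 011, 100, 101, 110, 111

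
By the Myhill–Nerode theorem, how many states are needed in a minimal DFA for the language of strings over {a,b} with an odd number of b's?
By Myhill–Nerode, count the distinguishable equivalence classes: two classes — parity of the count of b's.
2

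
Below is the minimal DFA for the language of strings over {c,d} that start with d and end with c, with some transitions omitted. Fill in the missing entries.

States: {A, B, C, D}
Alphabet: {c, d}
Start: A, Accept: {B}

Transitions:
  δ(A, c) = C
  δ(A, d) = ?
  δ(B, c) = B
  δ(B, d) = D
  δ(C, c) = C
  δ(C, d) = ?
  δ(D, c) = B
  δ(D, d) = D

From the language and accept set, identify what each state tracks — A: no input read; B: started with d, last symbol c; C: started with c (dead); D: started with d, last symbol d.
Each missing δ(q, a) is the state matching the new tracked value after reading a.
δ(A, d) = D; δ(C, d) = C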